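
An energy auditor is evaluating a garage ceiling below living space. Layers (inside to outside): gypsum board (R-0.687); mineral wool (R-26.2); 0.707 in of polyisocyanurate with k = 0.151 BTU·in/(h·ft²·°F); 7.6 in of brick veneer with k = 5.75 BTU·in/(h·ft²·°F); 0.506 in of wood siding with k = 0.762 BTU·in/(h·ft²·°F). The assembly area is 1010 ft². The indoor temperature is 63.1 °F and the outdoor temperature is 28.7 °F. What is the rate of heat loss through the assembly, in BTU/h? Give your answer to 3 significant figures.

0.707/0.151 = 4.682
7.6/5.75 = 1.322
0.506/0.762 = 0.664
R_total = 0.687 + 26.2 + 4.682 + 1.322 + 0.664 = 33.55 ft²·°F·h/BTU
Q = A·ΔT/R = 1010 × (63.1 − 28.7) / 33.55 = 1035 BTU/h

1040 BTU/h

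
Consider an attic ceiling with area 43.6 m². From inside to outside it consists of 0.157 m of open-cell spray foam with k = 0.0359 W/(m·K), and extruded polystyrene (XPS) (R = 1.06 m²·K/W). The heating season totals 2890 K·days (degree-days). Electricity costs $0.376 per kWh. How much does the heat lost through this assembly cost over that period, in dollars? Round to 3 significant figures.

0.157/0.0359 = 4.373
R_total = 4.373 + 1.06 = 5.433 m²·K/W
E = A × HDD × 24 / R / 1000 = 43.6 × 2890 × 24 / 5.433 / 1000 = 556.6 kWh
Cost = 556.6 × 0.376 = $209.3

209 dollars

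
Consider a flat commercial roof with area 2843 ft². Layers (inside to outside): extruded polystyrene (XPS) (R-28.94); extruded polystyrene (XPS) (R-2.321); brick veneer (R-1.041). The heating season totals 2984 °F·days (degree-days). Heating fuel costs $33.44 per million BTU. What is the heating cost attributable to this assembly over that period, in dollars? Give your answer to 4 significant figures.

R_total = 28.94 + 2.321 + 1.041 = 32.302 ft²·°F·h/BTU
E = A × HDD × 24 / R = 2843 × 2984 × 24 / 32.302 = 6303100 BTU
Cost = 6303100/10⁶ × 33.44 = $210.78

210.8 dollars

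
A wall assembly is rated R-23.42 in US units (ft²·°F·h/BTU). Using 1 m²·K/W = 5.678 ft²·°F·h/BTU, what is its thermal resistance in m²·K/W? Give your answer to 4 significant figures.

R_SI = 23.42/5.678 = 4.1247

4.125 m²·K/W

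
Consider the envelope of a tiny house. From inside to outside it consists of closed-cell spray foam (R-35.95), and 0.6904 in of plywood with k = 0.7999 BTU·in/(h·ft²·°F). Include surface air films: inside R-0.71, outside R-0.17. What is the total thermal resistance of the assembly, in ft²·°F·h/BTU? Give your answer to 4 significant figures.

37.69 ft²·°F·h/BTU

0.6904/0.7999 = 0.86311
R_total = 0.71 + 35.95 + 0.86311 + 0.17 = 37.693 ft²·°F·h/BTU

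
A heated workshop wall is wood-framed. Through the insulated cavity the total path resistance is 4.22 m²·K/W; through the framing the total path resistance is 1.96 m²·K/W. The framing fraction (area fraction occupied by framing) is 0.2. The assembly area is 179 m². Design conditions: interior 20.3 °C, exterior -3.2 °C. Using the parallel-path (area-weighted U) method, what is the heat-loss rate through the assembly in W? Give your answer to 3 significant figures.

U_eff = 0.8/4.22 + 0.2/1.96 = 0.1896 + 0.102 = 0.2916
R_eff = 1/U_eff = 3.429 m²·K/W
Q = 179 × (20.3 − (-3.2)) / 3.429 = 1227 W

1230 W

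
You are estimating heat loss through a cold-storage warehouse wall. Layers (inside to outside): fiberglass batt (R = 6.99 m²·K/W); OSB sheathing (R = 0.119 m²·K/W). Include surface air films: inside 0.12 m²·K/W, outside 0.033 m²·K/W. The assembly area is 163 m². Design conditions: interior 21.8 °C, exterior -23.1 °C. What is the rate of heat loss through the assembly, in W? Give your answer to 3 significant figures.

1010 W

R_total = 0.12 + 6.99 + 0.119 + 0.033 = 7.262 m²·K/W
Q = A·ΔT/R = 163 × (21.8 − (-23.1)) / 7.262 = 1008 W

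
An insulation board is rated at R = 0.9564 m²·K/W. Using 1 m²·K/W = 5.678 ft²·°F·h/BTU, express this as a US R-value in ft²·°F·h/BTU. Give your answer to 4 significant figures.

5.430 ft²·°F·h/BTU

R_US = 0.9564 × 5.678 = 5.4304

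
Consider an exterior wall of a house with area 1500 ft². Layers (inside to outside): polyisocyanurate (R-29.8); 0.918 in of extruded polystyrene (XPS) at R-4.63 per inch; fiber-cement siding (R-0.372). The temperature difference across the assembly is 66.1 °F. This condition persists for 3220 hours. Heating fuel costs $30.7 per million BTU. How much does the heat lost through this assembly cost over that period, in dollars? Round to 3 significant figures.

0.918 × 4.63 = 4.25
R_total = 29.8 + 4.25 + 0.372 = 34.42 ft²·°F·h/BTU
Q = 1500 × 66.1 / 34.42 = 2880 BTU/h
E = 2880 × 3220 = 9275000 BTU
Cost = 9275000/10⁶ × 30.7 = $284.7

285 dollars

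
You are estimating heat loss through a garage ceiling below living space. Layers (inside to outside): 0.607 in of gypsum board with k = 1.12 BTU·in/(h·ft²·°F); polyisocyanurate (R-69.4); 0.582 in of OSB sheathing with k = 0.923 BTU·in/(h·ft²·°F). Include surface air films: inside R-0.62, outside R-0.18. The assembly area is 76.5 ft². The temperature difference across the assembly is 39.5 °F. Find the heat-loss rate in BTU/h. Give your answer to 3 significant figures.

42.3 BTU/h

0.607/1.12 = 0.542
0.582/0.923 = 0.6306
R_total = 0.62 + 0.542 + 69.4 + 0.6306 + 0.18 = 71.37 ft²·°F·h/BTU
Q = A·ΔT/R = 76.5 × 39.5 / 71.37 = 42.34 BTU/h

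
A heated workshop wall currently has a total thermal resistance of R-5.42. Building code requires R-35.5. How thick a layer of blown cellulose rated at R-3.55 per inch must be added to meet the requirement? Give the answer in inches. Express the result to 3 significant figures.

8.47 in

ΔR = 35.5 − 5.42 = 30.08 ft²·°F·h/BTU
L = ΔR / (R/in) = 30.08/3.55 = 8.473 in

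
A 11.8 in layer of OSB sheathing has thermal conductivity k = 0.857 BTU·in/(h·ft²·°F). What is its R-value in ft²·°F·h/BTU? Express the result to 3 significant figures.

R = L/k = 11.8/0.857 = 13.77 ft²·°F·h/BTU

13.8 ft²·°F·h/BTU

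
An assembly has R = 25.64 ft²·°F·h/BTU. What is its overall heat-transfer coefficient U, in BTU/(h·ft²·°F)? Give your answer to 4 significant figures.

U = 1/R = 1/25.64 = 0.039002

0.03900 BTU/(h·ft²·°F)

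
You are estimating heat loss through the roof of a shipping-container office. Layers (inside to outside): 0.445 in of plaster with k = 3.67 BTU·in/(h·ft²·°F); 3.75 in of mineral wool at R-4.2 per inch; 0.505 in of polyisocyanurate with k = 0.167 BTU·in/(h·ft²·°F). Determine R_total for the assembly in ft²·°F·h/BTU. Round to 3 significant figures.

0.445/3.67 = 0.1213
3.75 × 4.2 = 15.75
0.505/0.167 = 3.024
R_total = 0.1213 + 15.75 + 3.024 = 18.9 ft²·°F·h/BTU

18.9 ft²·°F·h/BTU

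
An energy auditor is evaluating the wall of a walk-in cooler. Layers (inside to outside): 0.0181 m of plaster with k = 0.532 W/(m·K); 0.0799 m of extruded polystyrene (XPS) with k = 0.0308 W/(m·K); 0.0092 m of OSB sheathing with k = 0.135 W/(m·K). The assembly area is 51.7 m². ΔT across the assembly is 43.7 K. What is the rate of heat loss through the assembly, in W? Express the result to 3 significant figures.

838 W

0.0181/0.532 = 0.03402
0.0799/0.0308 = 2.594
0.0092/0.135 = 0.06815
R_total = 0.03402 + 2.594 + 0.06815 = 2.696 m²·K/W
Q = A·ΔT/R = 51.7 × 43.7 / 2.696 = 837.9 W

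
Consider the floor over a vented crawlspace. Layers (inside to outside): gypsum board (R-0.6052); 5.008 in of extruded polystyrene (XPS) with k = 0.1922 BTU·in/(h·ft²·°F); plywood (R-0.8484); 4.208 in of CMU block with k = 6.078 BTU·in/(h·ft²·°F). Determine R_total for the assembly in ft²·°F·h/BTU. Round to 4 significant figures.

5.008/0.1922 = 26.056
4.208/6.078 = 0.69233
R_total = 0.6052 + 26.056 + 0.8484 + 0.69233 = 28.202 ft²·°F·h/BTU

28.20 ft²·°F·h/BTU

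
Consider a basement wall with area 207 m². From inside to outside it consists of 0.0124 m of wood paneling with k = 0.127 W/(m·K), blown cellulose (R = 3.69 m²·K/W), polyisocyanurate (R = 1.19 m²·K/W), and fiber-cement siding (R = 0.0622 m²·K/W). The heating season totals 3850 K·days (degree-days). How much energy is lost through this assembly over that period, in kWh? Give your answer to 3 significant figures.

0.0124/0.127 = 0.09764
R_total = 0.09764 + 3.69 + 1.19 + 0.0622 = 5.04 m²·K/W
E = A × HDD × 24 / R / 1000 = 207 × 3850 × 24 / 5.04 / 1000 = 3795 kWh

3800 kWh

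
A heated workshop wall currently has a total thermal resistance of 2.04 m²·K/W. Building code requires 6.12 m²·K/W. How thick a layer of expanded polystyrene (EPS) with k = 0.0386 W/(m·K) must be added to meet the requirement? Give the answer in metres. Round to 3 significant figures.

ΔR = 6.12 − 2.04 = 4.08 m²·K/W
L = ΔR × k = 4.08 × 0.0386 = 0.1575 m

0.157 m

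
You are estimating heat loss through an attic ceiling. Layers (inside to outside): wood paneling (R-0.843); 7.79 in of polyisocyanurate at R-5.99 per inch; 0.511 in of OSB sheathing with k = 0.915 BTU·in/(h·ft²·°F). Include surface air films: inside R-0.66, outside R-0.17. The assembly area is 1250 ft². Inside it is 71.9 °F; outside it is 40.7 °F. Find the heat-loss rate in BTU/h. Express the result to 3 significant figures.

798 BTU/h

7.79 × 5.99 = 46.66
0.511/0.915 = 0.5585
R_total = 0.66 + 0.843 + 46.66 + 0.5585 + 0.17 = 48.89 ft²·°F·h/BTU
Q = A·ΔT/R = 1250 × (71.9 − 40.7) / 48.89 = 797.7 BTU/h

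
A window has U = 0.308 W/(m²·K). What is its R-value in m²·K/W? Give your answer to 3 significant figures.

R = 1/U = 1/0.308 = 3.247

3.25 m²·K/W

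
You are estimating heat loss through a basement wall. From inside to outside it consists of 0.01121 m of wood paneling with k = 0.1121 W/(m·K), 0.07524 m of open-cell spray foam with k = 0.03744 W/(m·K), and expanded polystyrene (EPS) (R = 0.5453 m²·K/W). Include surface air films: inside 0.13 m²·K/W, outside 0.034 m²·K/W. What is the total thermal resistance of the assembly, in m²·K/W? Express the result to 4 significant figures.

2.819 m²·K/W

0.01121/0.1121 = 0.1
0.07524/0.03744 = 2.0096
R_total = 0.13 + 0.1 + 2.0096 + 0.5453 + 0.034 = 2.8189 m²·K/W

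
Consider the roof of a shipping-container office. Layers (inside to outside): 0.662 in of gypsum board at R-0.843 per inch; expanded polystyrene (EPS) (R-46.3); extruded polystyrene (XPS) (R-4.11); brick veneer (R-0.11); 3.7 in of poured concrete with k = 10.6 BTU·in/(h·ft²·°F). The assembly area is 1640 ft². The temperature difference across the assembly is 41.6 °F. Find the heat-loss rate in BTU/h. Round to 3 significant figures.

0.662 × 0.843 = 0.5581
3.7/10.6 = 0.3491
R_total = 0.5581 + 46.3 + 4.11 + 0.11 + 0.3491 = 51.43 ft²·°F·h/BTU
Q = A·ΔT/R = 1640 × 41.6 / 51.43 = 1327 BTU/h

1330 BTU/h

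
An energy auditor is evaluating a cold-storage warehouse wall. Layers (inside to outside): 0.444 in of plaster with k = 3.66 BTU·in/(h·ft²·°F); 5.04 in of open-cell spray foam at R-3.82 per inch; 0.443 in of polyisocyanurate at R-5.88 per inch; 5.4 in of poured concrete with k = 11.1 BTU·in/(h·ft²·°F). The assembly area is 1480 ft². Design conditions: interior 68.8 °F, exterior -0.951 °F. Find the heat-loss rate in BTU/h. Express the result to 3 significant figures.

0.444/3.66 = 0.1213
5.04 × 3.82 = 19.25
0.443 × 5.88 = 2.605
5.4/11.1 = 0.4865
R_total = 0.1213 + 19.25 + 2.605 + 0.4865 = 22.47 ft²·°F·h/BTU
Q = A·ΔT/R = 1480 × (68.8 − (-0.951)) / 22.47 = 4595 BTU/h

4600 BTU/h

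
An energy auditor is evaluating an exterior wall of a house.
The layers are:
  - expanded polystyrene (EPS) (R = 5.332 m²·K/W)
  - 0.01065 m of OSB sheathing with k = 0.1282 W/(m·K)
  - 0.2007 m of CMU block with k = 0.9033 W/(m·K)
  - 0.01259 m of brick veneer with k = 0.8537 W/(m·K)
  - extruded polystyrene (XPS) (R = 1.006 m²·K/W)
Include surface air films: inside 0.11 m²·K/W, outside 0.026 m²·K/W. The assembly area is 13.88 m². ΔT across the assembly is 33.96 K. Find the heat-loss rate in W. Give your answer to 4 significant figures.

0.01065/0.1282 = 0.083073
0.2007/0.9033 = 0.22219
0.01259/0.8537 = 0.014748
R_total = 0.11 + 5.332 + 0.083073 + 0.22219 + 0.014748 + 1.006 + 0.026 = 6.794 m²·K/W
Q = A·ΔT/R = 13.88 × 33.96 / 6.794 = 69.38 W

69.38 W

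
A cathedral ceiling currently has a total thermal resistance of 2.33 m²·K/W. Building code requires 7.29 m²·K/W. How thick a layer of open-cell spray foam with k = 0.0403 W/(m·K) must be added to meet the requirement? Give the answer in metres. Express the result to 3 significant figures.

0.200 m

ΔR = 7.29 − 2.33 = 4.96 m²·K/W
L = ΔR × k = 4.96 × 0.0403 = 0.1999 m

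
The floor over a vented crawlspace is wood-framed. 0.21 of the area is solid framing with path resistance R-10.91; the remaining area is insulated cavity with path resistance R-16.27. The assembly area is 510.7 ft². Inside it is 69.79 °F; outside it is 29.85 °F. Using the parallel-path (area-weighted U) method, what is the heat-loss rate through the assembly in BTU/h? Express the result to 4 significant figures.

1383 BTU/h

U_eff = 0.79/16.27 + 0.21/10.91 = 0.048556 + 0.019248 = 0.067804
R_eff = 1/U_eff = 14.748 ft²·°F·h/BTU
Q = 510.7 × (69.79 − 29.85) / 14.748 = 1383 BTU/h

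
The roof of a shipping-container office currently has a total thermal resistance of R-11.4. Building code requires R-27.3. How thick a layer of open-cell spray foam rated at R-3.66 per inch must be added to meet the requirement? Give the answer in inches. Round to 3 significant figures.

ΔR = 27.3 − 11.4 = 15.9 ft²·°F·h/BTU
L = ΔR / (R/in) = 15.9/3.66 = 4.344 in

4.34 in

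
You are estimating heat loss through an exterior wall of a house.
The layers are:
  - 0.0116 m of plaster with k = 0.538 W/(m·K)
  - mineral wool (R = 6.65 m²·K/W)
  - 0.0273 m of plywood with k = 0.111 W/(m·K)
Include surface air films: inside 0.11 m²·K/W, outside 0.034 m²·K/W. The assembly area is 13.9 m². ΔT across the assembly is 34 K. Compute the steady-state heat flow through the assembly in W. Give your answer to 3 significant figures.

0.0116/0.538 = 0.02156
0.0273/0.111 = 0.2459
R_total = 0.11 + 0.02156 + 6.65 + 0.2459 + 0.034 = 7.062 m²·K/W
Q = A·ΔT/R = 13.9 × 34 / 7.062 = 66.93 W

66.9 W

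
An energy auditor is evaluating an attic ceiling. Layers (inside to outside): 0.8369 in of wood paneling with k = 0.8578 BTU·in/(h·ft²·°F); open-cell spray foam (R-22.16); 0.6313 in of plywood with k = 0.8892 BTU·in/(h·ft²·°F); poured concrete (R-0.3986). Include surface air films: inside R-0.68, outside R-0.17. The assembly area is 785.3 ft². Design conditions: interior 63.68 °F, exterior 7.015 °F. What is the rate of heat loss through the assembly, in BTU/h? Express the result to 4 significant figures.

1773 BTU/h

0.8369/0.8578 = 0.97564
0.6313/0.8892 = 0.70996
R_total = 0.68 + 0.97564 + 22.16 + 0.70996 + 0.3986 + 0.17 = 25.094 ft²·°F·h/BTU
Q = A·ΔT/R = 785.3 × (63.68 − 7.015) / 25.094 = 1773.3 BTU/h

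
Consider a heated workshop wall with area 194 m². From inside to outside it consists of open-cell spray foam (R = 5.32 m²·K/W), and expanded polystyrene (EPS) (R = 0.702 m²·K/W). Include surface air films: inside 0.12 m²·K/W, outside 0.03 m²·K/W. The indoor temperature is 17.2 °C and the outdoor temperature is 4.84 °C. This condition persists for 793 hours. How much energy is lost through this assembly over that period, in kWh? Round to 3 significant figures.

308 kWh

R_total = 0.12 + 5.32 + 0.702 + 0.03 = 6.172 m²·K/W
Q = 194 × (17.2 − 4.84) / 6.172 = 388.5 W
E = 388.5 W × 793 h / 1000 = 308.1 kWh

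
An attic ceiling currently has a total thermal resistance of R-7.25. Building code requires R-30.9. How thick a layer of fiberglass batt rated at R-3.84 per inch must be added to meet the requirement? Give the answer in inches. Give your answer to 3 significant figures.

ΔR = 30.9 − 7.25 = 23.65 ft²·°F·h/BTU
L = ΔR / (R/in) = 23.65/3.84 = 6.159 in

6.16 in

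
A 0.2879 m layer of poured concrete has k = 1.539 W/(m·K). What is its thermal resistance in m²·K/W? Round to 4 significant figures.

R = L/k = 0.2879/1.539 = 0.18707 m²·K/W

0.1871 m²·K/W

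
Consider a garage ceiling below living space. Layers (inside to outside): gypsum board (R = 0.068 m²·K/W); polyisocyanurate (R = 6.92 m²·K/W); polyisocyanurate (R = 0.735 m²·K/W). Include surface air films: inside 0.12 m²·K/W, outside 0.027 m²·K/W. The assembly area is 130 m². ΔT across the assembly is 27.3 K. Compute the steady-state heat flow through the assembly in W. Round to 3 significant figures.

R_total = 0.12 + 0.068 + 6.92 + 0.735 + 0.027 = 7.87 m²·K/W
Q = A·ΔT/R = 130 × 27.3 / 7.87 = 451 W

451 W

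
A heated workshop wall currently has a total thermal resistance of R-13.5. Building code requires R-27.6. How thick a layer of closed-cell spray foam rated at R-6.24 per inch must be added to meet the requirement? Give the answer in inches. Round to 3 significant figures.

ΔR = 27.6 − 13.5 = 14.1 ft²·°F·h/BTU
L = ΔR / (R/in) = 14.1/6.24 = 2.26 in

2.26 in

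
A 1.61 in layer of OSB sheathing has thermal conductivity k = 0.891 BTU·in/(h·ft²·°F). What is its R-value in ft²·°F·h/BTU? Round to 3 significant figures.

R = L/k = 1.61/0.891 = 1.807 ft²·°F·h/BTU

1.81 ft²·°F·h/BTU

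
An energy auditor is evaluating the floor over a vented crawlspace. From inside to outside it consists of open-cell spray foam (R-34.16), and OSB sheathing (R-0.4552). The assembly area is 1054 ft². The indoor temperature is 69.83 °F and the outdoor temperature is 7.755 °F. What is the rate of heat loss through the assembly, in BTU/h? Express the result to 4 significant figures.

R_total = 34.16 + 0.4552 = 34.615 ft²·°F·h/BTU
Q = A·ΔT/R = 1054 × (69.83 − 7.755) / 34.615 = 1890.1 BTU/h

1890 BTU/h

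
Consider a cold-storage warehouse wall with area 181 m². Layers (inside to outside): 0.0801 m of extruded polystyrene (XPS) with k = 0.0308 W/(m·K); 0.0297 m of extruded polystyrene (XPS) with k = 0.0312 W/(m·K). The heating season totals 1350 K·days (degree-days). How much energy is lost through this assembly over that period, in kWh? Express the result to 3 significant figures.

1650 kWh

0.0801/0.0308 = 2.601
0.0297/0.0312 = 0.9519
R_total = 2.601 + 0.9519 = 3.553 m²·K/W
E = A × HDD × 24 / R / 1000 = 181 × 1350 × 24 / 3.553 / 1000 = 1651 kWh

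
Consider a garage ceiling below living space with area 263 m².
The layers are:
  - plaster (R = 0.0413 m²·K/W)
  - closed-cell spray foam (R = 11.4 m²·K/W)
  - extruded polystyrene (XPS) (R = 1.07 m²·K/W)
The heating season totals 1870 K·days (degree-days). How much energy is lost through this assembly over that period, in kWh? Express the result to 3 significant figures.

943 kWh

R_total = 0.0413 + 11.4 + 1.07 = 12.51 m²·K/W
E = A × HDD × 24 / R / 1000 = 263 × 1870 × 24 / 12.51 / 1000 = 943.4 kWh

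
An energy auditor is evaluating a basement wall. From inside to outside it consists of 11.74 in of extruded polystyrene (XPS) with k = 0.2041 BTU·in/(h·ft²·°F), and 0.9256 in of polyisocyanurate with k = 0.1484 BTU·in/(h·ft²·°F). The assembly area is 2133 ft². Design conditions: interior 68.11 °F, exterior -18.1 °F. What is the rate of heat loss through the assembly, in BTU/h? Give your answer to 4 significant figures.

2884 BTU/h

11.74/0.2041 = 57.521
0.9256/0.1484 = 6.2372
R_total = 57.521 + 6.2372 = 63.758 ft²·°F·h/BTU
Q = A·ΔT/R = 2133 × (68.11 − (-18.1)) / 63.758 = 2884.1 BTU/h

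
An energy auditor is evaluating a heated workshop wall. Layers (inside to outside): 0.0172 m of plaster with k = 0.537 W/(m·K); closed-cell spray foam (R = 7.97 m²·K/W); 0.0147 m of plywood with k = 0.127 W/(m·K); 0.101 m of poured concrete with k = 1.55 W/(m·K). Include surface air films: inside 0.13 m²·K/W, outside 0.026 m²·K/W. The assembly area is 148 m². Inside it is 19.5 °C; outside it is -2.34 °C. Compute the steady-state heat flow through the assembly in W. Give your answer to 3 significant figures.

388 W

0.0172/0.537 = 0.03203
0.0147/0.127 = 0.1157
0.101/1.55 = 0.06516
R_total = 0.13 + 0.03203 + 7.97 + 0.1157 + 0.06516 + 0.026 = 8.339 m²·K/W
Q = A·ΔT/R = 148 × (19.5 − (-2.34)) / 8.339 = 387.6 W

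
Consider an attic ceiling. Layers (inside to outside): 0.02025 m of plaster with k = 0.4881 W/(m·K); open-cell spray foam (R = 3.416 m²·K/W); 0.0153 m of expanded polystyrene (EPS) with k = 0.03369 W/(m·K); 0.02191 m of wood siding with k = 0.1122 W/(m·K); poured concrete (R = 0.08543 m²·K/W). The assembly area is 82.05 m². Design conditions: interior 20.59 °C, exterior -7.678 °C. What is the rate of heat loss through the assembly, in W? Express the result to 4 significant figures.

0.02025/0.4881 = 0.041487
0.0153/0.03369 = 0.45414
0.02191/0.1122 = 0.19528
R_total = 0.041487 + 3.416 + 0.45414 + 0.19528 + 0.08543 = 4.1923 m²·K/W
Q = A·ΔT/R = 82.05 × (20.59 − (-7.678)) / 4.1923 = 553.25 W

553.2 W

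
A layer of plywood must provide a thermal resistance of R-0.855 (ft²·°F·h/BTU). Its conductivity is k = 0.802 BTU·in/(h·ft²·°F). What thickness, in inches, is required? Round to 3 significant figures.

0.686 in

L = R × k = 0.855 × 0.802 = 0.6857 in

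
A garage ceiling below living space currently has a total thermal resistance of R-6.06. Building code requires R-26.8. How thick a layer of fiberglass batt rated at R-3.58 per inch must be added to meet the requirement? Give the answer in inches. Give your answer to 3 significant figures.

ΔR = 26.8 − 6.06 = 20.74 ft²·°F·h/BTU
L = ΔR / (R/in) = 20.74/3.58 = 5.793 in

5.79 in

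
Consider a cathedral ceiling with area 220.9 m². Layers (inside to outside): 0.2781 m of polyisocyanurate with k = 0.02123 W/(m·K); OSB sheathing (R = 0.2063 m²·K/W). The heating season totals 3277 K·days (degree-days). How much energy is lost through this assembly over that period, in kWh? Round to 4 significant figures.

0.2781/0.02123 = 13.099
R_total = 13.099 + 0.2063 = 13.306 m²·K/W
E = A × HDD × 24 / R / 1000 = 220.9 × 3277 × 24 / 13.306 / 1000 = 1305.7 kWh

1306 kWh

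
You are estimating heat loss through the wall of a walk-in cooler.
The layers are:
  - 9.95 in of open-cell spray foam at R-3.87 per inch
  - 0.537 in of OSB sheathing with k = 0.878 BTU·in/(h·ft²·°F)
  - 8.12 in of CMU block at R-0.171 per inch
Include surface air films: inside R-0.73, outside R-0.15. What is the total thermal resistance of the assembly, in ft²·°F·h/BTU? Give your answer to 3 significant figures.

9.95 × 3.87 = 38.51
0.537/0.878 = 0.6116
8.12 × 0.171 = 1.389
R_total = 0.73 + 38.51 + 0.6116 + 1.389 + 0.15 = 41.39 ft²·°F·h/BTU

41.4 ft²·°F·h/BTU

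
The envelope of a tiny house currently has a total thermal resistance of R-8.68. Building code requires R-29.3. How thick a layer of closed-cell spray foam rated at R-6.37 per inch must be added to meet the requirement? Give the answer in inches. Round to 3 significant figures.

ΔR = 29.3 − 8.68 = 20.62 ft²·°F·h/BTU
L = ΔR / (R/in) = 20.62/6.37 = 3.237 in

3.24 in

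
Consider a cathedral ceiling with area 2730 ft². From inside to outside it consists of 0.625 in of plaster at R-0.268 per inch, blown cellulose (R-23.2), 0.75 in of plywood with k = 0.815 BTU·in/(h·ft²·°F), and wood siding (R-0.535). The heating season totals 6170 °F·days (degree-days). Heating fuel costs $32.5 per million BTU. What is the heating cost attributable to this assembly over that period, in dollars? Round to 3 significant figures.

0.625 × 0.268 = 0.1675
0.75/0.815 = 0.9202
R_total = 0.1675 + 23.2 + 0.9202 + 0.535 = 24.82 ft²·°F·h/BTU
E = A × HDD × 24 / R = 2730 × 6170 × 24 / 24.82 = 16290000 BTU
Cost = 16290000/10⁶ × 32.5 = $529.3

529 dollars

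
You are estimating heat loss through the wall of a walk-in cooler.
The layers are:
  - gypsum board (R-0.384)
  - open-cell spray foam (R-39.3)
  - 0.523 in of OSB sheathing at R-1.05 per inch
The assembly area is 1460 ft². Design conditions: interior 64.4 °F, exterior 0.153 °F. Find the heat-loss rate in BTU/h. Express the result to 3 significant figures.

0.523 × 1.05 = 0.5492
R_total = 0.384 + 39.3 + 0.5492 = 40.23 ft²·°F·h/BTU
Q = A·ΔT/R = 1460 × (64.4 − 0.153) / 40.23 = 2331 BTU/h

2330 BTU/h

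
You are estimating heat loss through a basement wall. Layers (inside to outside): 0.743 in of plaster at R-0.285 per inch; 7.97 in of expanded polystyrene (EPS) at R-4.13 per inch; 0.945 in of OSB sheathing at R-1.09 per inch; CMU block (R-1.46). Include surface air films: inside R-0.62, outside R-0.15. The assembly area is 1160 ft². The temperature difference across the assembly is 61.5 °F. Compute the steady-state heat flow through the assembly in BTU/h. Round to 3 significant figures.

1960 BTU/h

0.743 × 0.285 = 0.2118
7.97 × 4.13 = 32.92
0.945 × 1.09 = 1.03
R_total = 0.62 + 0.2118 + 32.92 + 1.03 + 1.46 + 0.15 = 36.39 ft²·°F·h/BTU
Q = A·ΔT/R = 1160 × 61.5 / 36.39 = 1961 BTU/h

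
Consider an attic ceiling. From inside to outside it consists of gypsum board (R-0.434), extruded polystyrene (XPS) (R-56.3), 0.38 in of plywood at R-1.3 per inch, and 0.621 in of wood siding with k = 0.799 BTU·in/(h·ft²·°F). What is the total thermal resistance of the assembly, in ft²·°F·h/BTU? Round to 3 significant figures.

58.0 ft²·°F·h/BTU

0.38 × 1.3 = 0.494
0.621/0.799 = 0.7772
R_total = 0.434 + 56.3 + 0.494 + 0.7772 = 58.01 ft²·°F·h/BTU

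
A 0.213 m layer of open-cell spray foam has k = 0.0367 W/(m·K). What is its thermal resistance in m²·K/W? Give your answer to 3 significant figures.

5.80 m²·K/W

R = L/k = 0.213/0.0367 = 5.804 m²·K/W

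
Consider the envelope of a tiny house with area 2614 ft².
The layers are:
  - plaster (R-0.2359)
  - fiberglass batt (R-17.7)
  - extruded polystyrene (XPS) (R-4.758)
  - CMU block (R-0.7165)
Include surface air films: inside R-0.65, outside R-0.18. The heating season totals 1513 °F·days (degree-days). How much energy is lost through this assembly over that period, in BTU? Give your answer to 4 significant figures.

3916000 BTU

R_total = 0.65 + 0.2359 + 17.7 + 4.758 + 0.7165 + 0.18 = 24.24 ft²·°F·h/BTU
E = A × HDD × 24 / R = 2614 × 1513 × 24 / 24.24 = 3915800 BTU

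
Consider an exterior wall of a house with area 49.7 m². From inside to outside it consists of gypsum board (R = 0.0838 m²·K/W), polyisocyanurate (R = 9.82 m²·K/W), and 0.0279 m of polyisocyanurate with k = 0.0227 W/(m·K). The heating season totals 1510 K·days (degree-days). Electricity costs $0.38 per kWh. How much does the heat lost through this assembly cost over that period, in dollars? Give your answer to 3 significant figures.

0.0279/0.0227 = 1.229
R_total = 0.0838 + 9.82 + 1.229 = 11.13 m²·K/W
E = A × HDD × 24 / R / 1000 = 49.7 × 1510 × 24 / 11.13 / 1000 = 161.8 kWh
Cost = 161.8 × 0.38 = $61.48

61.5 dollars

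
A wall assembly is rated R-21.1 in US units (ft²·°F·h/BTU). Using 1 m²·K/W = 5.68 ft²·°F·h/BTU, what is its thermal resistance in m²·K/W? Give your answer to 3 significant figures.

3.71 m²·K/W

R_SI = 21.1/5.68 = 3.715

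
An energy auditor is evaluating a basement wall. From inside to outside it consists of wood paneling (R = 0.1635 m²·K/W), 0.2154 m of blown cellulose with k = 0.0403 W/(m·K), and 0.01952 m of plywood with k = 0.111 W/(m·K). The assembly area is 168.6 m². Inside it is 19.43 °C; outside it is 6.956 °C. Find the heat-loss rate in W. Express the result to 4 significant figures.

370.0 W

0.2154/0.0403 = 5.3449
0.01952/0.111 = 0.17586
R_total = 0.1635 + 5.3449 + 0.17586 = 5.6843 m²·K/W
Q = A·ΔT/R = 168.6 × (19.43 − 6.956) / 5.6843 = 369.99 W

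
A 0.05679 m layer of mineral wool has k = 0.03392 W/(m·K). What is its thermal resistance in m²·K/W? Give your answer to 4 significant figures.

R = L/k = 0.05679/0.03392 = 1.6742 m²·K/W

1.674 m²·K/W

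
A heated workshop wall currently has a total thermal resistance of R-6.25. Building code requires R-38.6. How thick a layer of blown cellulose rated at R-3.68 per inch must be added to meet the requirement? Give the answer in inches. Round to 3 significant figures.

ΔR = 38.6 − 6.25 = 32.35 ft²·°F·h/BTU
L = ΔR / (R/in) = 32.35/3.68 = 8.791 in

8.79 in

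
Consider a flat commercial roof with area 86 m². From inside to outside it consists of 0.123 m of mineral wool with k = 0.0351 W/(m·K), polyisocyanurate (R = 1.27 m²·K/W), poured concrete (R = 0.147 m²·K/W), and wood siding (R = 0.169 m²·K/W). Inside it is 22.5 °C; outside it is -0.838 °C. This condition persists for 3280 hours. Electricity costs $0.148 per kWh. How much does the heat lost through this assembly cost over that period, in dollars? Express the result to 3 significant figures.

0.123/0.0351 = 3.504
R_total = 3.504 + 1.27 + 0.147 + 0.169 = 5.09 m²·K/W
Q = 86 × (22.5 − (-0.838)) / 5.09 = 394.3 W
E = 394.3 W × 3280 h / 1000 = 1293 kWh
Cost = 1293 × 0.148 = $191.4

191 dollars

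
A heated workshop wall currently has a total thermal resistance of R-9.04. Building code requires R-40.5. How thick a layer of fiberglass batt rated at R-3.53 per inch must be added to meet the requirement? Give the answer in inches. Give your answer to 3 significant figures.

ΔR = 40.5 − 9.04 = 31.46 ft²·°F·h/BTU
L = ΔR / (R/in) = 31.46/3.53 = 8.912 in

8.91 in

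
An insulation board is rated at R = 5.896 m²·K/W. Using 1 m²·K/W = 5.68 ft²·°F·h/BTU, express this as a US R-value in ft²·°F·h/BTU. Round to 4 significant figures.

33.49 ft²·°F·h/BTU

R_US = 5.896 × 5.68 = 33.489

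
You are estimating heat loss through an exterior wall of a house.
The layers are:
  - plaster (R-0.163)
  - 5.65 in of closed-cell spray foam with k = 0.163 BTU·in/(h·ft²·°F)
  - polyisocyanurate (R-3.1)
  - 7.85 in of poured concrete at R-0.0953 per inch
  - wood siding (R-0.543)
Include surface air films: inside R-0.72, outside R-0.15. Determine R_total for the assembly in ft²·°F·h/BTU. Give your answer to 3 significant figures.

5.65/0.163 = 34.66
7.85 × 0.0953 = 0.7481
R_total = 0.72 + 0.163 + 34.66 + 3.1 + 0.7481 + 0.543 + 0.15 = 40.09 ft²·°F·h/BTU

40.1 ft²·°F·h/BTU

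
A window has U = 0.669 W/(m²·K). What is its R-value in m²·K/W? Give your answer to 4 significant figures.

1.495 m²·K/W

R = 1/U = 1/0.669 = 1.4948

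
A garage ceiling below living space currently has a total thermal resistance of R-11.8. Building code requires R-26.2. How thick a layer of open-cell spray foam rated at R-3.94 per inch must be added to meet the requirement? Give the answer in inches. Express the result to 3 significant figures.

3.65 in

ΔR = 26.2 − 11.8 = 14.4 ft²·°F·h/BTU
L = ΔR / (R/in) = 14.4/3.94 = 3.655 in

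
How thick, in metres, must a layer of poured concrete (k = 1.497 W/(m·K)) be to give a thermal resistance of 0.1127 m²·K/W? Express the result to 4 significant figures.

0.1687 m

L = R·k = 0.1127 × 1.497 = 0.16871 m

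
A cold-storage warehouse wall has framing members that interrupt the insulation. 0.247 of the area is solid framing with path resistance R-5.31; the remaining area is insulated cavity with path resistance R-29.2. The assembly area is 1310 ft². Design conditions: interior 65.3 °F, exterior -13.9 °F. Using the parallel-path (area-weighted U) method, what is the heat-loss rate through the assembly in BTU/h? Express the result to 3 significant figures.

U_eff = 0.753/29.2 + 0.247/5.31 = 0.02579 + 0.04652 = 0.0723
R_eff = 1/U_eff = 13.83 ft²·°F·h/BTU
Q = 1310 × (65.3 − (-13.9)) / 13.83 = 7502 BTU/h

7500 BTU/h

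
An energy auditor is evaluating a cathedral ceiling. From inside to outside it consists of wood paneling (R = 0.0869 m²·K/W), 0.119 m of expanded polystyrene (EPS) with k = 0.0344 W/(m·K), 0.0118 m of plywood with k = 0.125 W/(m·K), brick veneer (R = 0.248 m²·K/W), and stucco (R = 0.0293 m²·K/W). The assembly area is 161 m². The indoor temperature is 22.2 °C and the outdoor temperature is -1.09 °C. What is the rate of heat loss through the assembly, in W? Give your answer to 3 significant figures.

0.119/0.0344 = 3.459
0.0118/0.125 = 0.0944
R_total = 0.0869 + 3.459 + 0.0944 + 0.248 + 0.0293 = 3.918 m²·K/W
Q = A·ΔT/R = 161 × (22.2 − (-1.09)) / 3.918 = 957.1 W

957 W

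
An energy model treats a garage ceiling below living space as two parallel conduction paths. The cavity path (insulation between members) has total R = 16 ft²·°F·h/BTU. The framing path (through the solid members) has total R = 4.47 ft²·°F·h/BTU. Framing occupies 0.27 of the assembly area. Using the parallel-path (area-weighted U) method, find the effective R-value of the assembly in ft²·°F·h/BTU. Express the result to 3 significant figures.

9.43 ft²·°F·h/BTU

U_eff = 0.73/16 + 0.27/4.47 = 0.04562 + 0.0604 = 0.106
R_eff = 1/U_eff = 9.431 ft²·°F·h/BTU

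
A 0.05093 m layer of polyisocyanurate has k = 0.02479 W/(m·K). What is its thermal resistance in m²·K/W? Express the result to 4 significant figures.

2.054 m²·K/W

R = L/k = 0.05093/0.02479 = 2.0545 m²·K/W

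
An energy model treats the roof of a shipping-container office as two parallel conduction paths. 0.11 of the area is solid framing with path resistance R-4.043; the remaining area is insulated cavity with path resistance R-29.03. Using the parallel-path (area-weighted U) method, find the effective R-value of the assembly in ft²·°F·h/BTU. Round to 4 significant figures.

17.28 ft²·°F·h/BTU

U_eff = 0.89/29.03 + 0.11/4.043 = 0.030658 + 0.027208 = 0.057865
R_eff = 1/U_eff = 17.281 ft²·°F·h/BTU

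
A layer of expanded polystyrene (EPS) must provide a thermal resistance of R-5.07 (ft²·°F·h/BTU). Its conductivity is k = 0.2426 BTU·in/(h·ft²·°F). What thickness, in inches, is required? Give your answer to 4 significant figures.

1.230 in

L = R × k = 5.07 × 0.2426 = 1.23 in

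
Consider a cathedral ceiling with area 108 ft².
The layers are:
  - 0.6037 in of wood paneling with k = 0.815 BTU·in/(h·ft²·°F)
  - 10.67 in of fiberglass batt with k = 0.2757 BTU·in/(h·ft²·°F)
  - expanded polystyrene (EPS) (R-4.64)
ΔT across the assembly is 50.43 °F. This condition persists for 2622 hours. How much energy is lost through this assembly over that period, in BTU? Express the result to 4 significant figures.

324000 BTU

0.6037/0.815 = 0.74074
10.67/0.2757 = 38.701
R_total = 0.74074 + 38.701 + 4.64 = 44.082 ft²·°F·h/BTU
Q = 108 × 50.43 / 44.082 = 123.55 BTU/h
E = 123.55 × 2622 = 323950 BTU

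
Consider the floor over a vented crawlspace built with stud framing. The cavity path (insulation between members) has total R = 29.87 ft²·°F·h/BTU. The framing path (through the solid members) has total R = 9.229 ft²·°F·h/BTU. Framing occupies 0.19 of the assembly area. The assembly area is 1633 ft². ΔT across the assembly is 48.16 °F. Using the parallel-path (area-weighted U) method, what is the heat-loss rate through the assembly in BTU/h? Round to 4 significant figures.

U_eff = 0.81/29.87 + 0.19/9.229 = 0.027118 + 0.020587 = 0.047705
R_eff = 1/U_eff = 20.962 ft²·°F·h/BTU
Q = 1633 × 48.16 / 20.962 = 3751.8 BTU/h

3752 BTU/h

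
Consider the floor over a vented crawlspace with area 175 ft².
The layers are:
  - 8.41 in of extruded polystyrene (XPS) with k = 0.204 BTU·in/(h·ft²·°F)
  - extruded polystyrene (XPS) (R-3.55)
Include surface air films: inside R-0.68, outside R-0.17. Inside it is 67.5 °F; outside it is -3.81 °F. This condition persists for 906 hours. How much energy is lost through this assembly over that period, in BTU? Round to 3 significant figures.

8.41/0.204 = 41.23
R_total = 0.68 + 41.23 + 3.55 + 0.17 = 45.63 ft²·°F·h/BTU
Q = 175 × (67.5 − (-3.81)) / 45.63 = 273.5 BTU/h
E = 273.5 × 906 = 247800 BTU

248000 BTU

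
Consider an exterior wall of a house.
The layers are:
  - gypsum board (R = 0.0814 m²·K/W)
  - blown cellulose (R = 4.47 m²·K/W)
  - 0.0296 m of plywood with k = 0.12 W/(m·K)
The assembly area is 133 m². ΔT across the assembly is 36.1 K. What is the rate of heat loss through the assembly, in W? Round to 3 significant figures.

1000 W

0.0296/0.12 = 0.2467
R_total = 0.0814 + 4.47 + 0.2467 = 4.798 m²·K/W
Q = A·ΔT/R = 133 × 36.1 / 4.798 = 1001 W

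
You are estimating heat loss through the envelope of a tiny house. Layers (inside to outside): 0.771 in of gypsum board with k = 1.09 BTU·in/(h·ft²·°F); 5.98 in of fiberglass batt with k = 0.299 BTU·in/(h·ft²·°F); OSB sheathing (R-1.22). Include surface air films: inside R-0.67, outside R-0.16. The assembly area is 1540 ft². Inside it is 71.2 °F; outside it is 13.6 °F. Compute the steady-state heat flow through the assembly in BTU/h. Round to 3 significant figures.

3900 BTU/h

0.771/1.09 = 0.7073
5.98/0.299 = 20
R_total = 0.67 + 0.7073 + 20 + 1.22 + 0.16 = 22.76 ft²·°F·h/BTU
Q = A·ΔT/R = 1540 × (71.2 − 13.6) / 22.76 = 3898 BTU/h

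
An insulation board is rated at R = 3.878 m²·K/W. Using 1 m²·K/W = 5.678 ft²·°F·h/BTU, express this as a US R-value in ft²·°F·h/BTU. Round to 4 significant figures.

R_US = 3.878 × 5.678 = 22.019

22.02 ft²·°F·h/BTU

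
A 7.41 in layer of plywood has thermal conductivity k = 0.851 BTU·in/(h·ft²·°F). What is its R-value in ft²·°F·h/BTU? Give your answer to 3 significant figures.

8.71 ft²·°F·h/BTU

R = L/k = 7.41/0.851 = 8.707 ft²·°F·h/BTU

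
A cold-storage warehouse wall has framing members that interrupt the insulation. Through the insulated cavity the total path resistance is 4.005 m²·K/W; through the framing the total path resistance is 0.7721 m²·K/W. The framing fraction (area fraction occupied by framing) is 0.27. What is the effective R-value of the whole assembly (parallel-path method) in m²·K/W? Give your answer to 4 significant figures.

U_eff = 0.73/4.005 + 0.27/0.7721 = 0.18227 + 0.3497 = 0.53197
R_eff = 1/U_eff = 1.8798 m²·K/W

1.880 m²·K/W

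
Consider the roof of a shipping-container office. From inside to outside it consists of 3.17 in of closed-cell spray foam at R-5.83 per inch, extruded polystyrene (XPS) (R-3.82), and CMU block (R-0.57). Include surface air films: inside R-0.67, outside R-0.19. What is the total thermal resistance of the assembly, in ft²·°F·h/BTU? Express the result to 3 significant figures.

23.7 ft²·°F·h/BTU

3.17 × 5.83 = 18.48
R_total = 0.67 + 18.48 + 3.82 + 0.57 + 0.19 = 23.73 ft²·°F·h/BTU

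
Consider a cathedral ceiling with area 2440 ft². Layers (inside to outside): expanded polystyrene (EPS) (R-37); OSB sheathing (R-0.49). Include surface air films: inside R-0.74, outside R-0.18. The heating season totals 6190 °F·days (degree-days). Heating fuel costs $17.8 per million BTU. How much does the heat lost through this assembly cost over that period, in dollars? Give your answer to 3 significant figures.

R_total = 0.74 + 37 + 0.49 + 0.18 = 38.41 ft²·°F·h/BTU
E = A × HDD × 24 / R = 2440 × 6190 × 24 / 38.41 = 9437000 BTU
Cost = 9437000/10⁶ × 17.8 = $168

168 dollars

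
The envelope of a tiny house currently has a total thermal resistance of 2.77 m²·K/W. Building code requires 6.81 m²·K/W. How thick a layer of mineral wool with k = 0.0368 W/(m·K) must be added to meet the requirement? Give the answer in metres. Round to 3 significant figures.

ΔR = 6.81 − 2.77 = 4.04 m²·K/W
L = ΔR × k = 4.04 × 0.0368 = 0.1487 m

0.149 m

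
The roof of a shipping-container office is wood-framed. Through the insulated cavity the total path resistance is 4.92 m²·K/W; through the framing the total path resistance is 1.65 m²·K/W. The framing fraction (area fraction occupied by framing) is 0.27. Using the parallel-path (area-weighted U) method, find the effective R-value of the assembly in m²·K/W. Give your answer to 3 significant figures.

3.21 m²·K/W

U_eff = 0.73/4.92 + 0.27/1.65 = 0.1484 + 0.1636 = 0.312
R_eff = 1/U_eff = 3.205 m²·K/W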